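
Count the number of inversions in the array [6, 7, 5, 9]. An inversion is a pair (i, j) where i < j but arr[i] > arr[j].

Finding inversions in [6, 7, 5, 9]:

(0, 2): arr[0]=6 > arr[2]=5
(1, 2): arr[1]=7 > arr[2]=5

Total inversions: 2

The array has 2 inversion(s): (0,2), (1,2). Each pair (i,j) satisfies i < j and arr[i] > arr[j].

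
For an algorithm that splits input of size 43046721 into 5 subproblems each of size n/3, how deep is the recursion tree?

For divide and conquer with division factor 3:

Problem sizes at each level:
Level 0: 43046721
Level 1: 14348907
Level 2: 4782969
Level 3: 1594323
Level 4: 531441
Level 5: 177147
Level 6: 59049
Level 7: 19683
Level 8: 6561
Level 9: 2187
Level 10: 729
Level 11: 243
Level 12: 81
Level 13: 27
Level 14: 9
Level 15: 3
Level 16: 1

The root is level 0 and the size-1 base case is level 16 (the tree spans levels 0 through 16, i.e. 17 levels counting the root), so the depth is the number of divisions: log_3(43046721) = 16

The recursion tree depth is log_3(43046721) = 16. At each level, the problem size is divided by 3, so it takes 16 divisions to reduce to a base case of size 1. The algorithm makes 5 recursive calls at each level.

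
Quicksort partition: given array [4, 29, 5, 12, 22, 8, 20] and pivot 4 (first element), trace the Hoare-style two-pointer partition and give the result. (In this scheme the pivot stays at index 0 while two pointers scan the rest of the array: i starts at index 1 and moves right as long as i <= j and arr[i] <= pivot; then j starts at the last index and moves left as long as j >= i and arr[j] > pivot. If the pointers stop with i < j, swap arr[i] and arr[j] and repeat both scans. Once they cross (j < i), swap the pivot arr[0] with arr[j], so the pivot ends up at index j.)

Hoare-style two-pointer partition with pivot = 4:

Initial array: [4, 29, 5, 12, 22, 8, 20]

Pointers start at i = 1, j = 6.
i ends at 1, j ends at 0: the pointers have crossed (j < i), so scanning stops.

j = 0, so swapping arr[0] with arr[j] leaves the pivot at position 0: [4, 29, 5, 12, 22, 8, 20]
Pivot position: 0

After partitioning with pivot 4, the array becomes [4, 29, 5, 12, 22, 8, 20]. The pivot is placed at index 0. All elements to the left of the pivot are <= 4, and all elements to the right are > 4.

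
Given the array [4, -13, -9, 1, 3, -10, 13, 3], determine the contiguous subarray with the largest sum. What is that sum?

Using Kadane's algorithm on [4, -13, -9, 1, 3, -10, 13, 3]:

Scanning through the array:
Position 1 (value -13): max_ending_here = -9, max_so_far = 4
Position 2 (value -9): max_ending_here = -9, max_so_far = 4
Position 3 (value 1): max_ending_here = 1, max_so_far = 4
Position 4 (value 3): max_ending_here = 4, max_so_far = 4
Position 5 (value -10): max_ending_here = -6, max_so_far = 4
Position 6 (value 13): max_ending_here = 13, max_so_far = 13
Position 7 (value 3): max_ending_here = 16, max_so_far = 16

Maximum subarray: [13, 3]
Maximum sum: 16

The maximum subarray is [13, 3] with sum 16. This subarray runs from index 6 to index 7.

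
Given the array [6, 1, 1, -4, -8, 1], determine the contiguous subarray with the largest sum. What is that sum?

Using Kadane's algorithm on [6, 1, 1, -4, -8, 1]:

Scanning through the array:
Position 1 (value 1): max_ending_here = 7, max_so_far = 7
Position 2 (value 1): max_ending_here = 8, max_so_far = 8
Position 3 (value -4): max_ending_here = 4, max_so_far = 8
Position 4 (value -8): max_ending_here = -4, max_so_far = 8
Position 5 (value 1): max_ending_here = 1, max_so_far = 8

Maximum subarray: [6, 1, 1]
Maximum sum: 8

The maximum subarray is [6, 1, 1] with sum 8. This subarray runs from index 0 to index 2.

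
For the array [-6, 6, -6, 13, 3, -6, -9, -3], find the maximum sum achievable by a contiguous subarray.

Using Kadane's algorithm on [-6, 6, -6, 13, 3, -6, -9, -3]:

Scanning through the array:
Position 1 (value 6): max_ending_here = 6, max_so_far = 6
Position 2 (value -6): max_ending_here = 0, max_so_far = 6
Position 3 (value 13): max_ending_here = 13, max_so_far = 13
Position 4 (value 3): max_ending_here = 16, max_so_far = 16
Position 5 (value -6): max_ending_here = 10, max_so_far = 16
Position 6 (value -9): max_ending_here = 1, max_so_far = 16
Position 7 (value -3): max_ending_here = -2, max_so_far = 16

Maximum subarray: [6, -6, 13, 3]
Maximum sum: 16

The maximum subarray is [6, -6, 13, 3] with sum 16. This subarray runs from index 1 to index 4.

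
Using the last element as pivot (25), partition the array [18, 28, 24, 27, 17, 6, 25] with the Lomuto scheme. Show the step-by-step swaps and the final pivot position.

Lomuto partition with pivot = 25:

Initial array: [18, 28, 24, 27, 17, 6, 25]

arr[0]=18 <= 25: swap with position 0, array becomes [18, 28, 24, 27, 17, 6, 25]
arr[1]=28 > 25: no swap
arr[2]=24 <= 25: swap with position 1, array becomes [18, 24, 28, 27, 17, 6, 25]
arr[3]=27 > 25: no swap
arr[4]=17 <= 25: swap with position 2, array becomes [18, 24, 17, 27, 28, 6, 25]
arr[5]=6 <= 25: swap with position 3, array becomes [18, 24, 17, 6, 28, 27, 25]

Place pivot at position 4: [18, 24, 17, 6, 25, 27, 28]
Pivot position: 4

After partitioning with pivot 25, the array becomes [18, 24, 17, 6, 25, 27, 28]. The pivot is placed at index 4. All elements to the left of the pivot are <= 25, and all elements to the right are > 25.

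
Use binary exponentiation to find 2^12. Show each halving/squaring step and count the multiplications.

Computing 2^12 by squaring (build up from 2^1; each line after the first costs one multiplication):

2^1 = 2
2^2 = (2^1)^2 = 2^2 = 4
2^3 = 2 * 2^2 = 2 * 4 = 8
2^6 = (2^3)^2 = 8^2 = 64
2^12 = (2^6)^2 = 64^2 = 4096

Result: 4096
Multiplications needed: 4 (4 lines after 2^1)

2^12 = 4096. Using exponentiation by squaring, this requires 4 multiplications. The key idea: if the exponent is even, square the half-power; if odd, multiply by the base once.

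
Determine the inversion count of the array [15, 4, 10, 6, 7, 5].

Finding inversions in [15, 4, 10, 6, 7, 5]:

(0, 1): arr[0]=15 > arr[1]=4
(0, 2): arr[0]=15 > arr[2]=10
(0, 3): arr[0]=15 > arr[3]=6
(0, 4): arr[0]=15 > arr[4]=7
(0, 5): arr[0]=15 > arr[5]=5
(2, 3): arr[2]=10 > arr[3]=6
(2, 4): arr[2]=10 > arr[4]=7
(2, 5): arr[2]=10 > arr[5]=5
(3, 5): arr[3]=6 > arr[5]=5
(4, 5): arr[4]=7 > arr[5]=5

Total inversions: 10

The array has 10 inversion(s): (0,1), (0,2), (0,3), (0,4), (0,5), (2,3), (2,4), (2,5), (3,5), (4,5). Each pair (i,j) satisfies i < j and arr[i] > arr[j].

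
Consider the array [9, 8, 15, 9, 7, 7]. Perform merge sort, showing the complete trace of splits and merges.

Merge sort trace:

Split: [9, 8, 15, 9, 7, 7] -> [9, 8, 15] and [9, 7, 7]
  Split: [9, 8, 15] -> [9] and [8, 15]
    Split: [8, 15] -> [8] and [15]
    Merge: [8] + [15] -> [8, 15]
  Merge: [9] + [8, 15] -> [8, 9, 15]
  Split: [9, 7, 7] -> [9] and [7, 7]
    Split: [7, 7] -> [7] and [7]
    Merge: [7] + [7] -> [7, 7]
  Merge: [9] + [7, 7] -> [7, 7, 9]
Merge: [8, 9, 15] + [7, 7, 9] -> [7, 7, 8, 9, 9, 15]

Final sorted array: [7, 7, 8, 9, 9, 15]

The merge sort proceeds by recursively splitting the array and merging sorted halves.
After all merges, the sorted array is [7, 7, 8, 9, 9, 15].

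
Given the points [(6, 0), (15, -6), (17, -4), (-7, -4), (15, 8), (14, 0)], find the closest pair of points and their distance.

Computing all pairwise distances among 6 points:

d((6, 0), (15, -6)) = 10.8167
d((6, 0), (17, -4)) = 11.7047
d((6, 0), (-7, -4)) = 13.6015
d((6, 0), (15, 8)) = 12.0416
d((6, 0), (14, 0)) = 8.0
d((15, -6), (17, -4)) = 2.8284 <-- minimum
d((15, -6), (-7, -4)) = 22.0907
d((15, -6), (15, 8)) = 14.0
d((15, -6), (14, 0)) = 6.0828
d((17, -4), (-7, -4)) = 24.0
d((17, -4), (15, 8)) = 12.1655
d((17, -4), (14, 0)) = 5.0
d((-7, -4), (15, 8)) = 25.0599
d((-7, -4), (14, 0)) = 21.3776
d((15, 8), (14, 0)) = 8.0623

Closest pair: (15, -6) and (17, -4) with distance 2.8284

The closest pair is (15, -6) and (17, -4) with Euclidean distance 2.8284. For 6 points, brute-force pairwise comparison is shown above. For large n, the divide-and-conquer algorithm (sort by x, recurse on halves, check the dividing strip) achieves O(n log n).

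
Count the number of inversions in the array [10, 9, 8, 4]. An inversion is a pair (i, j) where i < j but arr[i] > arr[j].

Finding inversions in [10, 9, 8, 4]:

(0, 1): arr[0]=10 > arr[1]=9
(0, 2): arr[0]=10 > arr[2]=8
(0, 3): arr[0]=10 > arr[3]=4
(1, 2): arr[1]=9 > arr[2]=8
(1, 3): arr[1]=9 > arr[3]=4
(2, 3): arr[2]=8 > arr[3]=4

Total inversions: 6

The array has 6 inversion(s): (0,1), (0,2), (0,3), (1,2), (1,3), (2,3). Each pair (i,j) satisfies i < j and arr[i] > arr[j].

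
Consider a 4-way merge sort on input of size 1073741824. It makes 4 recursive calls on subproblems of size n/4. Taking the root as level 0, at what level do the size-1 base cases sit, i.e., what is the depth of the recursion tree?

For divide and conquer with division factor 4:

Problem sizes at each level:
Level 0: 1073741824
Level 1: 268435456
Level 2: 67108864
Level 3: 16777216
Level 4: 4194304
Level 5: 1048576
Level 6: 262144
Level 7: 65536
Level 8: 16384
Level 9: 4096
Level 10: 1024
Level 11: 256
Level 12: 64
Level 13: 16
Level 14: 4
Level 15: 1

The root is level 0 and the size-1 base case is level 15 (the tree spans levels 0 through 15, i.e. 16 levels counting the root), so the depth is the number of divisions: log_4(1073741824) = 15

The recursion tree depth is log_4(1073741824) = 15. At each level, the problem size is divided by 4, so it takes 15 divisions to reduce to a base case of size 1. The algorithm makes 4 recursive calls at each level.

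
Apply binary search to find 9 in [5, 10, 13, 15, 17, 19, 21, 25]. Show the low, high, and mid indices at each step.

Binary search for 9 in [5, 10, 13, 15, 17, 19, 21, 25]:

lo=0, hi=7, mid=3, arr[mid]=15 -> 15 > 9, search left half
lo=0, hi=2, mid=1, arr[mid]=10 -> 10 > 9, search left half
lo=0, hi=0, mid=0, arr[mid]=5 -> 5 < 9, search right half
lo=1 > hi=0, target 9 not found

Binary search determines that 9 is not in the array after 3 comparisons. The search space was exhausted without finding the target.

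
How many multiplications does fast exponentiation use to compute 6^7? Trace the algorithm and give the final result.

Computing 6^7 by squaring (build up from 6^1; each line after the first costs one multiplication):

6^1 = 6
6^2 = (6^1)^2 = 6^2 = 36
6^3 = 6 * 6^2 = 6 * 36 = 216
6^6 = (6^3)^2 = 216^2 = 46656
6^7 = 6 * 6^6 = 6 * 46656 = 279936

Result: 279936
Multiplications needed: 4 (4 lines after 6^1)

6^7 = 279936. Using exponentiation by squaring, this requires 4 multiplications. The key idea: if the exponent is even, square the half-power; if odd, multiply by the base once.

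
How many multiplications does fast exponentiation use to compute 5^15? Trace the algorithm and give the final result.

Computing 5^15 by squaring (build up from 5^1; each line after the first costs one multiplication):

5^1 = 5
5^2 = (5^1)^2 = 5^2 = 25
5^3 = 5 * 5^2 = 5 * 25 = 125
5^6 = (5^3)^2 = 125^2 = 15625
5^7 = 5 * 5^6 = 5 * 15625 = 78125
5^14 = (5^7)^2 = 78125^2 = 6103515625
5^15 = 5 * 5^14 = 5 * 6103515625 = 30517578125

Result: 30517578125
Multiplications needed: 6 (6 lines after 5^1)

5^15 = 30517578125. Using exponentiation by squaring, this requires 6 multiplications. The key idea: if the exponent is even, square the half-power; if odd, multiply by the base once.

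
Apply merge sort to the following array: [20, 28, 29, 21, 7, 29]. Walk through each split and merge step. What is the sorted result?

Merge sort trace:

Split: [20, 28, 29, 21, 7, 29] -> [20, 28, 29] and [21, 7, 29]
  Split: [20, 28, 29] -> [20] and [28, 29]
    Split: [28, 29] -> [28] and [29]
    Merge: [28] + [29] -> [28, 29]
  Merge: [20] + [28, 29] -> [20, 28, 29]
  Split: [21, 7, 29] -> [21] and [7, 29]
    Split: [7, 29] -> [7] and [29]
    Merge: [7] + [29] -> [7, 29]
  Merge: [21] + [7, 29] -> [7, 21, 29]
Merge: [20, 28, 29] + [7, 21, 29] -> [7, 20, 21, 28, 29, 29]

Final sorted array: [7, 20, 21, 28, 29, 29]

The merge sort proceeds by recursively splitting the array and merging sorted halves.
After all merges, the sorted array is [7, 20, 21, 28, 29, 29].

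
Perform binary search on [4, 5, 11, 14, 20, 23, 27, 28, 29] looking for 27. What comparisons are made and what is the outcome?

Binary search for 27 in [4, 5, 11, 14, 20, 23, 27, 28, 29]:

lo=0, hi=8, mid=4, arr[mid]=20 -> 20 < 27, search right half
lo=5, hi=8, mid=6, arr[mid]=27 -> Found target at index 6!

Binary search finds 27 at index 6 after 2 comparisons. The search repeatedly halves the search space by comparing with the middle element.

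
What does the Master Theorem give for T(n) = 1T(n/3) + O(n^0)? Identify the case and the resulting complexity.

Master Theorem for T(n) = 1T(n/3) + O(n^0):

a = 1, b = 3, c = 0
log_b(a) = log_3(1) = 0.0000

Case 2: c = 0 = log_3(1) = 0.0000
T(n) = O(n^0 log n) = O(log n)

For T(n) = 1T(n/3) + O(n^0): log_3(1) = 0.0000. This is Case 2 of the Master Theorem (c = log_b(a), equal work at all levels), giving O(log n).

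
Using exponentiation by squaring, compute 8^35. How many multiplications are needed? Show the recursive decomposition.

Computing 8^35 by squaring (build up from 8^1; each line after the first costs one multiplication):

8^1 = 8
8^2 = (8^1)^2 = 8^2 = 64
8^4 = (8^2)^2 = 64^2 = 4096
8^8 = (8^4)^2 = 4096^2 = 16777216
8^16 = (8^8)^2 = 16777216^2 = 281474976710656
8^17 = 8 * 8^16 = 8 * 281474976710656 = 2251799813685248
8^34 = (8^17)^2 = 2251799813685248^2 = 5070602400912917605986812821504
8^35 = 8 * 8^34 = 8 * 5070602400912917605986812821504 = 40564819207303340847894502572032

Result: 40564819207303340847894502572032
Multiplications needed: 7 (7 lines after 8^1)

8^35 = 40564819207303340847894502572032. Using exponentiation by squaring, this requires 7 multiplications. The key idea: if the exponent is even, square the half-power; if odd, multiply by the base once.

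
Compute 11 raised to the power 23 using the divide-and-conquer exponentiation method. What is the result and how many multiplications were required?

Computing 11^23 by squaring (build up from 11^1; each line after the first costs one multiplication):

11^1 = 11
11^2 = (11^1)^2 = 11^2 = 121
11^4 = (11^2)^2 = 121^2 = 14641
11^5 = 11 * 11^4 = 11 * 14641 = 161051
11^10 = (11^5)^2 = 161051^2 = 25937424601
11^11 = 11 * 11^10 = 11 * 25937424601 = 285311670611
11^22 = (11^11)^2 = 285311670611^2 = 81402749386839761113321
11^23 = 11 * 11^22 = 11 * 81402749386839761113321 = 895430243255237372246531

Result: 895430243255237372246531
Multiplications needed: 7 (7 lines after 11^1)

11^23 = 895430243255237372246531. Using exponentiation by squaring, this requires 7 multiplications. The key idea: if the exponent is even, square the half-power; if odd, multiply by the base once.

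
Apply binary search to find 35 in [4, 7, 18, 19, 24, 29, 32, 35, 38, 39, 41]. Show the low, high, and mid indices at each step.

Binary search for 35 in [4, 7, 18, 19, 24, 29, 32, 35, 38, 39, 41]:

lo=0, hi=10, mid=5, arr[mid]=29 -> 29 < 35, search right half
lo=6, hi=10, mid=8, arr[mid]=38 -> 38 > 35, search left half
lo=6, hi=7, mid=6, arr[mid]=32 -> 32 < 35, search right half
lo=7, hi=7, mid=7, arr[mid]=35 -> Found target at index 7!

Binary search finds 35 at index 7 after 4 comparisons. The search repeatedly halves the search space by comparing with the middle element.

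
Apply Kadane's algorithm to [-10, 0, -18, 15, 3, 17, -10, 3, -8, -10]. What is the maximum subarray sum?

Using Kadane's algorithm on [-10, 0, -18, 15, 3, 17, -10, 3, -8, -10]:

Scanning through the array:
Position 1 (value 0): max_ending_here = 0, max_so_far = 0
Position 2 (value -18): max_ending_here = -18, max_so_far = 0
Position 3 (value 15): max_ending_here = 15, max_so_far = 15
Position 4 (value 3): max_ending_here = 18, max_so_far = 18
Position 5 (value 17): max_ending_here = 35, max_so_far = 35
Position 6 (value -10): max_ending_here = 25, max_so_far = 35
Position 7 (value 3): max_ending_here = 28, max_so_far = 35
Position 8 (value -8): max_ending_here = 20, max_so_far = 35
Position 9 (value -10): max_ending_here = 10, max_so_far = 35

Maximum subarray: [15, 3, 17]
Maximum sum: 35

The maximum subarray is [15, 3, 17] with sum 35. This subarray runs from index 3 to index 5.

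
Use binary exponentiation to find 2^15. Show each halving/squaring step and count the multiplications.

Computing 2^15 by squaring (build up from 2^1; each line after the first costs one multiplication):

2^1 = 2
2^2 = (2^1)^2 = 2^2 = 4
2^3 = 2 * 2^2 = 2 * 4 = 8
2^6 = (2^3)^2 = 8^2 = 64
2^7 = 2 * 2^6 = 2 * 64 = 128
2^14 = (2^7)^2 = 128^2 = 16384
2^15 = 2 * 2^14 = 2 * 16384 = 32768

Result: 32768
Multiplications needed: 6 (6 lines after 2^1)

2^15 = 32768. Using exponentiation by squaring, this requires 6 multiplications. The key idea: if the exponent is even, square the half-power; if odd, multiply by the base once.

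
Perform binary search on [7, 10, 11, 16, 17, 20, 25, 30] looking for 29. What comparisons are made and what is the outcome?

Binary search for 29 in [7, 10, 11, 16, 17, 20, 25, 30]:

lo=0, hi=7, mid=3, arr[mid]=16 -> 16 < 29, search right half
lo=4, hi=7, mid=5, arr[mid]=20 -> 20 < 29, search right half
lo=6, hi=7, mid=6, arr[mid]=25 -> 25 < 29, search right half
lo=7, hi=7, mid=7, arr[mid]=30 -> 30 > 29, search left half
lo=7 > hi=6, target 29 not found

Binary search determines that 29 is not in the array after 4 comparisons. The search space was exhausted without finding the target.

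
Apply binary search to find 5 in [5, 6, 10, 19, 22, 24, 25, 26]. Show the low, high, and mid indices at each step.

Binary search for 5 in [5, 6, 10, 19, 22, 24, 25, 26]:

lo=0, hi=7, mid=3, arr[mid]=19 -> 19 > 5, search left half
lo=0, hi=2, mid=1, arr[mid]=6 -> 6 > 5, search left half
lo=0, hi=0, mid=0, arr[mid]=5 -> Found target at index 0!

Binary search finds 5 at index 0 after 3 comparisons. The search repeatedly halves the search space by comparing with the middle element.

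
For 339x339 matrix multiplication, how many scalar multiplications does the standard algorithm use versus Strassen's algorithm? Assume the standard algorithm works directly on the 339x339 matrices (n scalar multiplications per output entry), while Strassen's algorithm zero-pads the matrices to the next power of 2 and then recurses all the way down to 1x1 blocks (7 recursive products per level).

Matrix multiplication for 339x339 matrices:

Strassen's algorithm requires power-of-2 dimensions. Pad 339x339 to 512x512 (next power of 2).

Standard algorithm: 339^3 = 38958219 multiplications
Strassen's algorithm: 7^(log2(512)) = 7^9 = 40353607 multiplications
Difference: 38958219 - 40353607 = -1395388 (Strassen uses MORE here due to padding overhead — for small or just-over-power-of-2 n, padding can outweigh the per-level savings)

Standard: 38958219 multiplications (339^3). Strassen: 40353607 multiplications (7^9, after padding to 512x512). Strassen reduces 8 recursive multiplications to 7 at each level.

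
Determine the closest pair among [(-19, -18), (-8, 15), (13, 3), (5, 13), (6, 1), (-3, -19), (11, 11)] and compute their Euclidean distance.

Computing all pairwise distances among 7 points:

d((-19, -18), (-8, 15)) = 34.7851
d((-19, -18), (13, 3)) = 38.2753
d((-19, -18), (5, 13)) = 39.2046
d((-19, -18), (6, 1)) = 31.4006
d((-19, -18), (-3, -19)) = 16.0312
d((-19, -18), (11, 11)) = 41.7253
d((-8, 15), (13, 3)) = 24.1868
d((-8, 15), (5, 13)) = 13.1529
d((-8, 15), (6, 1)) = 19.799
d((-8, 15), (-3, -19)) = 34.3657
d((-8, 15), (11, 11)) = 19.4165
d((13, 3), (5, 13)) = 12.8062
d((13, 3), (6, 1)) = 7.2801
d((13, 3), (-3, -19)) = 27.2029
d((13, 3), (11, 11)) = 8.2462
d((5, 13), (6, 1)) = 12.0416
d((5, 13), (-3, -19)) = 32.9848
d((5, 13), (11, 11)) = 6.3246 <-- minimum
d((6, 1), (-3, -19)) = 21.9317
d((6, 1), (11, 11)) = 11.1803
d((-3, -19), (11, 11)) = 33.1059

Closest pair: (5, 13) and (11, 11) with distance 6.3246

The closest pair is (5, 13) and (11, 11) with Euclidean distance 6.3246. For 7 points, brute-force pairwise comparison is shown above. For large n, the divide-and-conquer algorithm (sort by x, recurse on halves, check the dividing strip) achieves O(n log n).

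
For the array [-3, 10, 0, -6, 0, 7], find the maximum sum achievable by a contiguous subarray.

Using Kadane's algorithm on [-3, 10, 0, -6, 0, 7]:

Scanning through the array:
Position 1 (value 10): max_ending_here = 10, max_so_far = 10
Position 2 (value 0): max_ending_here = 10, max_so_far = 10
Position 3 (value -6): max_ending_here = 4, max_so_far = 10
Position 4 (value 0): max_ending_here = 4, max_so_far = 10
Position 5 (value 7): max_ending_here = 11, max_so_far = 11

Maximum subarray: [10, 0, -6, 0, 7]
Maximum sum: 11

The maximum subarray is [10, 0, -6, 0, 7] with sum 11. This subarray runs from index 1 to index 5.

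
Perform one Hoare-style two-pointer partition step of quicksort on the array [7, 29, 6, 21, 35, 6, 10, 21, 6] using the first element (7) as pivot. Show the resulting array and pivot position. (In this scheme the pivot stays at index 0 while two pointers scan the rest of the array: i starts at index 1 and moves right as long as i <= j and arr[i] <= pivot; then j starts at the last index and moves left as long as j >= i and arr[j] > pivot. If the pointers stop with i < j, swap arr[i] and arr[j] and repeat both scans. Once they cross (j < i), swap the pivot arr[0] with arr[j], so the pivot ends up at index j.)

Hoare-style two-pointer partition with pivot = 7:

Initial array: [7, 29, 6, 21, 35, 6, 10, 21, 6]

Pointers start at i = 1, j = 8.
i stops at index 1 (arr[1]=29 > 7), j stops at index 8 (arr[8]=6 <= 7): swap arr[1] and arr[8], array becomes [7, 6, 6, 21, 35, 6, 10, 21, 29]
i stops at index 3 (arr[3]=21 > 7), j stops at index 5 (arr[5]=6 <= 7): swap arr[3] and arr[5], array becomes [7, 6, 6, 6, 35, 21, 10, 21, 29]
i ends at 4, j ends at 3: the pointers have crossed (j < i), so scanning stops.

Swap pivot arr[0] with arr[3] to place pivot at position 3: [6, 6, 6, 7, 35, 21, 10, 21, 29]
Pivot position: 3

After partitioning with pivot 7, the array becomes [6, 6, 6, 7, 35, 21, 10, 21, 29]. The pivot is placed at index 3. All elements to the left of the pivot are <= 7, and all elements to the right are > 7.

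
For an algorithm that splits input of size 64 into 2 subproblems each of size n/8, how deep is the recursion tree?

For divide and conquer with division factor 8:

Problem sizes at each level:
Level 0: 64
Level 1: 8
Level 2: 1

The root is level 0 and the size-1 base case is level 2 (the tree spans levels 0 through 2, i.e. 3 levels counting the root), so the depth is the number of divisions: log_8(64) = 2

The recursion tree depth is log_8(64) = 2. At each level, the problem size is divided by 8, so it takes 2 divisions to reduce to a base case of size 1. The algorithm makes 2 recursive calls at each level.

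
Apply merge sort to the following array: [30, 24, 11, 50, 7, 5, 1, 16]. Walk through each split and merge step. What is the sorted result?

Merge sort trace:

Split: [30, 24, 11, 50, 7, 5, 1, 16] -> [30, 24, 11, 50] and [7, 5, 1, 16]
  Split: [30, 24, 11, 50] -> [30, 24] and [11, 50]
    Split: [30, 24] -> [30] and [24]
    Merge: [30] + [24] -> [24, 30]
    Split: [11, 50] -> [11] and [50]
    Merge: [11] + [50] -> [11, 50]
  Merge: [24, 30] + [11, 50] -> [11, 24, 30, 50]
  Split: [7, 5, 1, 16] -> [7, 5] and [1, 16]
    Split: [7, 5] -> [7] and [5]
    Merge: [7] + [5] -> [5, 7]
    Split: [1, 16] -> [1] and [16]
    Merge: [1] + [16] -> [1, 16]
  Merge: [5, 7] + [1, 16] -> [1, 5, 7, 16]
Merge: [11, 24, 30, 50] + [1, 5, 7, 16] -> [1, 5, 7, 11, 16, 24, 30, 50]

Final sorted array: [1, 5, 7, 11, 16, 24, 30, 50]

The merge sort proceeds by recursively splitting the array and merging sorted halves.
After all merges, the sorted array is [1, 5, 7, 11, 16, 24, 30, 50].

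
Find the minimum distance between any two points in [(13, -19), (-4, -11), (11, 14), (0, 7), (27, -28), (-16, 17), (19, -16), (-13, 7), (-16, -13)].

Computing all pairwise distances among 9 points:

d((13, -19), (-4, -11)) = 18.7883
d((13, -19), (11, 14)) = 33.0606
d((13, -19), (0, 7)) = 29.0689
d((13, -19), (27, -28)) = 16.6433
d((13, -19), (-16, 17)) = 46.2277
d((13, -19), (19, -16)) = 6.7082 <-- minimum
d((13, -19), (-13, 7)) = 36.7696
d((13, -19), (-16, -13)) = 29.6142
d((-4, -11), (11, 14)) = 29.1548
d((-4, -11), (0, 7)) = 18.4391
d((-4, -11), (27, -28)) = 35.3553
d((-4, -11), (-16, 17)) = 30.4631
d((-4, -11), (19, -16)) = 23.5372
d((-4, -11), (-13, 7)) = 20.1246
d((-4, -11), (-16, -13)) = 12.1655
d((11, 14), (0, 7)) = 13.0384
d((11, 14), (27, -28)) = 44.9444
d((11, 14), (-16, 17)) = 27.1662
d((11, 14), (19, -16)) = 31.0483
d((11, 14), (-13, 7)) = 25.0
d((11, 14), (-16, -13)) = 38.1838
d((0, 7), (27, -28)) = 44.2041
d((0, 7), (-16, 17)) = 18.868
d((0, 7), (19, -16)) = 29.8329
d((0, 7), (-13, 7)) = 13.0
d((0, 7), (-16, -13)) = 25.6125
d((27, -28), (-16, 17)) = 62.2415
d((27, -28), (19, -16)) = 14.4222
d((27, -28), (-13, 7)) = 53.1507
d((27, -28), (-16, -13)) = 45.5412
d((-16, 17), (19, -16)) = 48.1041
d((-16, 17), (-13, 7)) = 10.4403
d((-16, 17), (-16, -13)) = 30.0
d((19, -16), (-13, 7)) = 39.4081
d((19, -16), (-16, -13)) = 35.1283
d((-13, 7), (-16, -13)) = 20.2237

Closest pair: (13, -19) and (19, -16) with distance 6.7082

The closest pair is (13, -19) and (19, -16) with Euclidean distance 6.7082. For 9 points, brute-force pairwise comparison is shown above. For large n, the divide-and-conquer algorithm (sort by x, recurse on halves, check the dividing strip) achieves O(n log n).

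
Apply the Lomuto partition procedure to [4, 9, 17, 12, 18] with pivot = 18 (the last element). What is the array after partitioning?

Lomuto partition with pivot = 18:

Initial array: [4, 9, 17, 12, 18]

arr[0]=4 <= 18: swap with position 0, array becomes [4, 9, 17, 12, 18]
arr[1]=9 <= 18: swap with position 1, array becomes [4, 9, 17, 12, 18]
arr[2]=17 <= 18: swap with position 2, array becomes [4, 9, 17, 12, 18]
arr[3]=12 <= 18: swap with position 3, array becomes [4, 9, 17, 12, 18]

Place pivot at position 4: [4, 9, 17, 12, 18]
Pivot position: 4

After partitioning with pivot 18, the array becomes [4, 9, 17, 12, 18]. The pivot is placed at index 4. All elements to the left of the pivot are <= 18, and all elements to the right are > 18.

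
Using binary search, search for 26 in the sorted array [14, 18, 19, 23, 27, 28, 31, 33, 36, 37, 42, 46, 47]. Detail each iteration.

Binary search for 26 in [14, 18, 19, 23, 27, 28, 31, 33, 36, 37, 42, 46, 47]:

lo=0, hi=12, mid=6, arr[mid]=31 -> 31 > 26, search left half
lo=0, hi=5, mid=2, arr[mid]=19 -> 19 < 26, search right half
lo=3, hi=5, mid=4, arr[mid]=27 -> 27 > 26, search left half
lo=3, hi=3, mid=3, arr[mid]=23 -> 23 < 26, search right half
lo=4 > hi=3, target 26 not found

Binary search determines that 26 is not in the array after 4 comparisons. The search space was exhausted without finding the target.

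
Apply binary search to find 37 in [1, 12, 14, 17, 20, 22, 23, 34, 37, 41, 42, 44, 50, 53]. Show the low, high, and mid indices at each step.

Binary search for 37 in [1, 12, 14, 17, 20, 22, 23, 34, 37, 41, 42, 44, 50, 53]:

lo=0, hi=13, mid=6, arr[mid]=23 -> 23 < 37, search right half
lo=7, hi=13, mid=10, arr[mid]=42 -> 42 > 37, search left half
lo=7, hi=9, mid=8, arr[mid]=37 -> Found target at index 8!

Binary search finds 37 at index 8 after 3 comparisons. The search repeatedly halves the search space by comparing with the middle element.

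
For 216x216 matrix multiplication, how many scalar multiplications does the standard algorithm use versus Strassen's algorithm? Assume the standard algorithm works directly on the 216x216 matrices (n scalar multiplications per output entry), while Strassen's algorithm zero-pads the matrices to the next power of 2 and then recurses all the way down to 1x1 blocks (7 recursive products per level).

Matrix multiplication for 216x216 matrices:

Strassen's algorithm requires power-of-2 dimensions. Pad 216x216 to 256x256 (next power of 2).

Standard algorithm: 216^3 = 10077696 multiplications
Strassen's algorithm: 7^(log2(256)) = 7^8 = 5764801 multiplications
Savings: 10077696 - 5764801 = 4312895 multiplications

Standard: 10077696 multiplications (216^3). Strassen: 5764801 multiplications (7^8, after padding to 256x256). Strassen reduces 8 recursive multiplications to 7 at each level.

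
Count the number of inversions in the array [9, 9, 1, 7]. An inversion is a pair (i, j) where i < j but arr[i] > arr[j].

Finding inversions in [9, 9, 1, 7]:

(0, 2): arr[0]=9 > arr[2]=1
(0, 3): arr[0]=9 > arr[3]=7
(1, 2): arr[1]=9 > arr[2]=1
(1, 3): arr[1]=9 > arr[3]=7

Total inversions: 4

The array has 4 inversion(s): (0,2), (0,3), (1,2), (1,3). Each pair (i,j) satisfies i < j and arr[i] > arr[j].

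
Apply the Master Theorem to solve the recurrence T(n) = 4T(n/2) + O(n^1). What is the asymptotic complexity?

Master Theorem for T(n) = 4T(n/2) + O(n^1):

a = 4, b = 2, c = 1
log_b(a) = log_2(4) = 2.0000

Case 1: c = 1 < log_2(4) = 2.0000
T(n) = O(n^(log_2 4)) = O(n^2)

For T(n) = 4T(n/2) + O(n^1): log_2(4) = 2.0000. This is Case 1 of the Master Theorem (c < log_b(a), work dominated by leaves), giving O(n^2).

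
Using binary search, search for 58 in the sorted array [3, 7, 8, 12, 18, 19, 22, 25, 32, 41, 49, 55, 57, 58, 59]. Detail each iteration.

Binary search for 58 in [3, 7, 8, 12, 18, 19, 22, 25, 32, 41, 49, 55, 57, 58, 59]:

lo=0, hi=14, mid=7, arr[mid]=25 -> 25 < 58, search right half
lo=8, hi=14, mid=11, arr[mid]=55 -> 55 < 58, search right half
lo=12, hi=14, mid=13, arr[mid]=58 -> Found target at index 13!

Binary search finds 58 at index 13 after 3 comparisons. The search repeatedly halves the search space by comparing with the middle element.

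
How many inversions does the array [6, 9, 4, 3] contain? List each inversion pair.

Finding inversions in [6, 9, 4, 3]:

(0, 2): arr[0]=6 > arr[2]=4
(0, 3): arr[0]=6 > arr[3]=3
(1, 2): arr[1]=9 > arr[2]=4
(1, 3): arr[1]=9 > arr[3]=3
(2, 3): arr[2]=4 > arr[3]=3

Total inversions: 5

The array has 5 inversion(s): (0,2), (0,3), (1,2), (1,3), (2,3). Each pair (i,j) satisfies i < j and arr[i] > arr[j].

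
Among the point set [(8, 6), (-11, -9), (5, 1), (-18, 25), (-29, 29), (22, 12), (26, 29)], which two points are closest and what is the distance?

Computing all pairwise distances among 7 points:

d((8, 6), (-11, -9)) = 24.2074
d((8, 6), (5, 1)) = 5.831 <-- minimum
d((8, 6), (-18, 25)) = 32.2025
d((8, 6), (-29, 29)) = 43.566
d((8, 6), (22, 12)) = 15.2315
d((8, 6), (26, 29)) = 29.2062
d((-11, -9), (5, 1)) = 18.868
d((-11, -9), (-18, 25)) = 34.7131
d((-11, -9), (-29, 29)) = 42.0476
d((-11, -9), (22, 12)) = 39.1152
d((-11, -9), (26, 29)) = 53.0377
d((5, 1), (-18, 25)) = 33.2415
d((5, 1), (-29, 29)) = 44.0454
d((5, 1), (22, 12)) = 20.2485
d((5, 1), (26, 29)) = 35.0
d((-18, 25), (-29, 29)) = 11.7047
d((-18, 25), (22, 12)) = 42.0595
d((-18, 25), (26, 29)) = 44.1814
d((-29, 29), (22, 12)) = 53.7587
d((-29, 29), (26, 29)) = 55.0
d((22, 12), (26, 29)) = 17.4642

Closest pair: (8, 6) and (5, 1) with distance 5.831

The closest pair is (8, 6) and (5, 1) with Euclidean distance 5.831. For 7 points, brute-force pairwise comparison is shown above. For large n, the divide-and-conquer algorithm (sort by x, recurse on halves, check the dividing strip) achieves O(n log n).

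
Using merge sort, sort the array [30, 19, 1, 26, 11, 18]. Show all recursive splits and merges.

Merge sort trace:

Split: [30, 19, 1, 26, 11, 18] -> [30, 19, 1] and [26, 11, 18]
  Split: [30, 19, 1] -> [30] and [19, 1]
    Split: [19, 1] -> [19] and [1]
    Merge: [19] + [1] -> [1, 19]
  Merge: [30] + [1, 19] -> [1, 19, 30]
  Split: [26, 11, 18] -> [26] and [11, 18]
    Split: [11, 18] -> [11] and [18]
    Merge: [11] + [18] -> [11, 18]
  Merge: [26] + [11, 18] -> [11, 18, 26]
Merge: [1, 19, 30] + [11, 18, 26] -> [1, 11, 18, 19, 26, 30]

Final sorted array: [1, 11, 18, 19, 26, 30]

The merge sort proceeds by recursively splitting the array and merging sorted halves.
After all merges, the sorted array is [1, 11, 18, 19, 26, 30].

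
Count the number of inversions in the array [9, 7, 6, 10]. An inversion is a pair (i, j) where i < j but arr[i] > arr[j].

Finding inversions in [9, 7, 6, 10]:

(0, 1): arr[0]=9 > arr[1]=7
(0, 2): arr[0]=9 > arr[2]=6
(1, 2): arr[1]=7 > arr[2]=6

Total inversions: 3

The array has 3 inversion(s): (0,1), (0,2), (1,2). Each pair (i,j) satisfies i < j and arr[i] > arr[j].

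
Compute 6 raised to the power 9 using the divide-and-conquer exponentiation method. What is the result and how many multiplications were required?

Computing 6^9 by squaring (build up from 6^1; each line after the first costs one multiplication):

6^1 = 6
6^2 = (6^1)^2 = 6^2 = 36
6^4 = (6^2)^2 = 36^2 = 1296
6^8 = (6^4)^2 = 1296^2 = 1679616
6^9 = 6 * 6^8 = 6 * 1679616 = 10077696

Result: 10077696
Multiplications needed: 4 (4 lines after 6^1)

6^9 = 10077696. Using exponentiation by squaring, this requires 4 multiplications. The key idea: if the exponent is even, square the half-power; if odd, multiply by the base once.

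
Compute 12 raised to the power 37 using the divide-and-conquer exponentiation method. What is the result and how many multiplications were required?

Computing 12^37 by squaring (build up from 12^1; each line after the first costs one multiplication):

12^1 = 12
12^2 = (12^1)^2 = 12^2 = 144
12^4 = (12^2)^2 = 144^2 = 20736
12^8 = (12^4)^2 = 20736^2 = 429981696
12^9 = 12 * 12^8 = 12 * 429981696 = 5159780352
12^18 = (12^9)^2 = 5159780352^2 = 26623333280885243904
12^36 = (12^18)^2 = 26623333280885243904^2 = 708801874985091845381344307009569161216
12^37 = 12 * 12^36 = 12 * 708801874985091845381344307009569161216 = 8505622499821102144576131684114829934592

Result: 8505622499821102144576131684114829934592
Multiplications needed: 7 (7 lines after 12^1)

12^37 = 8505622499821102144576131684114829934592. Using exponentiation by squaring, this requires 7 multiplications. The key idea: if the exponent is even, square the half-power; if odd, multiply by the base once.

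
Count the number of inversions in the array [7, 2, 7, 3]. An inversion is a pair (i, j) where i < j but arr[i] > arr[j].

Finding inversions in [7, 2, 7, 3]:

(0, 1): arr[0]=7 > arr[1]=2
(0, 3): arr[0]=7 > arr[3]=3
(2, 3): arr[2]=7 > arr[3]=3

Total inversions: 3

The array has 3 inversion(s): (0,1), (0,3), (2,3). Each pair (i,j) satisfies i < j and arr[i] > arr[j].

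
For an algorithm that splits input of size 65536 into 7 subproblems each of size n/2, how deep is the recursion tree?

For divide and conquer with division factor 2:

Problem sizes at each level:
Level 0: 65536
Level 1: 32768
Level 2: 16384
Level 3: 8192
Level 4: 4096
Level 5: 2048
Level 6: 1024
Level 7: 512
Level 8: 256
Level 9: 128
Level 10: 64
Level 11: 32
Level 12: 16
Level 13: 8
Level 14: 4
Level 15: 2
Level 16: 1

The root is level 0 and the size-1 base case is level 16 (the tree spans levels 0 through 16, i.e. 17 levels counting the root), so the depth is the number of divisions: log_2(65536) = 16

The recursion tree depth is log_2(65536) = 16. At each level, the problem size is divided by 2, so it takes 16 divisions to reduce to a base case of size 1. The algorithm makes 7 recursive calls at each level.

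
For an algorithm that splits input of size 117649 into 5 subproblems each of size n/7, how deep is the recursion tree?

For divide and conquer with division factor 7:

Problem sizes at each level:
Level 0: 117649
Level 1: 16807
Level 2: 2401
Level 3: 343
Level 4: 49
Level 5: 7
Level 6: 1

The root is level 0 and the size-1 base case is level 6 (the tree spans levels 0 through 6, i.e. 7 levels counting the root), so the depth is the number of divisions: log_7(117649) = 6

The recursion tree depth is log_7(117649) = 6. At each level, the problem size is divided by 7, so it takes 6 divisions to reduce to a base case of size 1. The algorithm makes 5 recursive calls at each level.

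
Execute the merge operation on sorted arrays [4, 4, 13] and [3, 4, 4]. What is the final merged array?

Merging process:

Compare 4 vs 3: take 3 from right. Merged: [3]
Compare 4 vs 4: take 4 from left. Merged: [3, 4]
Compare 4 vs 4: take 4 from left. Merged: [3, 4, 4]
Compare 13 vs 4: take 4 from right. Merged: [3, 4, 4, 4]
Compare 13 vs 4: take 4 from right. Merged: [3, 4, 4, 4, 4]
Append remaining from left: [13]. Merged: [3, 4, 4, 4, 4, 13]

Final merged array: [3, 4, 4, 4, 4, 13]
Total comparisons: 5

The merged array is [3, 4, 4, 4, 4, 13], requiring 5 comparisons. The merge step runs in O(n) time where n is the total number of elements.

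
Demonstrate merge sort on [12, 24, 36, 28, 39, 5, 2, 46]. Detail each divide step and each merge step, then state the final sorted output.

Merge sort trace:

Split: [12, 24, 36, 28, 39, 5, 2, 46] -> [12, 24, 36, 28] and [39, 5, 2, 46]
  Split: [12, 24, 36, 28] -> [12, 24] and [36, 28]
    Split: [12, 24] -> [12] and [24]
    Merge: [12] + [24] -> [12, 24]
    Split: [36, 28] -> [36] and [28]
    Merge: [36] + [28] -> [28, 36]
  Merge: [12, 24] + [28, 36] -> [12, 24, 28, 36]
  Split: [39, 5, 2, 46] -> [39, 5] and [2, 46]
    Split: [39, 5] -> [39] and [5]
    Merge: [39] + [5] -> [5, 39]
    Split: [2, 46] -> [2] and [46]
    Merge: [2] + [46] -> [2, 46]
  Merge: [5, 39] + [2, 46] -> [2, 5, 39, 46]
Merge: [12, 24, 28, 36] + [2, 5, 39, 46] -> [2, 5, 12, 24, 28, 36, 39, 46]

Final sorted array: [2, 5, 12, 24, 28, 36, 39, 46]

The merge sort proceeds by recursively splitting the array and merging sorted halves.
After all merges, the sorted array is [2, 5, 12, 24, 28, 36, 39, 46].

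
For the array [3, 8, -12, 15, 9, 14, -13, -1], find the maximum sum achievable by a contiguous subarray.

Using Kadane's algorithm on [3, 8, -12, 15, 9, 14, -13, -1]:

Scanning through the array:
Position 1 (value 8): max_ending_here = 11, max_so_far = 11
Position 2 (value -12): max_ending_here = -1, max_so_far = 11
Position 3 (value 15): max_ending_here = 15, max_so_far = 15
Position 4 (value 9): max_ending_here = 24, max_so_far = 24
Position 5 (value 14): max_ending_here = 38, max_so_far = 38
Position 6 (value -13): max_ending_here = 25, max_so_far = 38
Position 7 (value -1): max_ending_here = 24, max_so_far = 38

Maximum subarray: [15, 9, 14]
Maximum sum: 38

The maximum subarray is [15, 9, 14] with sum 38. This subarray runs from index 3 to index 5.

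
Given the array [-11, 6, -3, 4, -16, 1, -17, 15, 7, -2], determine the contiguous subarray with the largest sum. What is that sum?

Using Kadane's algorithm on [-11, 6, -3, 4, -16, 1, -17, 15, 7, -2]:

Scanning through the array:
Position 1 (value 6): max_ending_here = 6, max_so_far = 6
Position 2 (value -3): max_ending_here = 3, max_so_far = 6
Position 3 (value 4): max_ending_here = 7, max_so_far = 7
Position 4 (value -16): max_ending_here = -9, max_so_far = 7
Position 5 (value 1): max_ending_here = 1, max_so_far = 7
Position 6 (value -17): max_ending_here = -16, max_so_far = 7
Position 7 (value 15): max_ending_here = 15, max_so_far = 15
Position 8 (value 7): max_ending_here = 22, max_so_far = 22
Position 9 (value -2): max_ending_here = 20, max_so_far = 22

Maximum subarray: [15, 7]
Maximum sum: 22

The maximum subarray is [15, 7] with sum 22. This subarray runs from index 7 to index 8.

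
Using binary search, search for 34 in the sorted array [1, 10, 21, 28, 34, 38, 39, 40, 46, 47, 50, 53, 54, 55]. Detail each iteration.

Binary search for 34 in [1, 10, 21, 28, 34, 38, 39, 40, 46, 47, 50, 53, 54, 55]:

lo=0, hi=13, mid=6, arr[mid]=39 -> 39 > 34, search left half
lo=0, hi=5, mid=2, arr[mid]=21 -> 21 < 34, search right half
lo=3, hi=5, mid=4, arr[mid]=34 -> Found target at index 4!

Binary search finds 34 at index 4 after 3 comparisons. The search repeatedly halves the search space by comparing with the middle element.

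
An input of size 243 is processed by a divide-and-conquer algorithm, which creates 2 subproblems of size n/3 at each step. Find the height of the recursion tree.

For divide and conquer with division factor 3:

Problem sizes at each level:
Level 0: 243
Level 1: 81
Level 2: 27
Level 3: 9
Level 4: 3
Level 5: 1

The root is level 0 and the size-1 base case is level 5 (the tree spans levels 0 through 5, i.e. 6 levels counting the root), so the depth is the number of divisions: log_3(243) = 5

The recursion tree depth is log_3(243) = 5. At each level, the problem size is divided by 3, so it takes 5 divisions to reduce to a base case of size 1. The algorithm makes 2 recursive calls at each level.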